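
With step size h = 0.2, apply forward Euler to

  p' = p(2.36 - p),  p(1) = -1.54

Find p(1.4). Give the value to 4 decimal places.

-5.5379

Euler: p_{n+1} = p_n + h·f(x_n, p_n).
x=1.000000, p=-1.540000: f=-6.006000 → p ← -1.540000 + 0.2·(-6.006000) = -2.741200
x=1.200000, p=-2.741200: f=-13.983409 → p ← -2.741200 + 0.2·(-13.983409) = -5.537882
p(1.4) ≈ -5.5379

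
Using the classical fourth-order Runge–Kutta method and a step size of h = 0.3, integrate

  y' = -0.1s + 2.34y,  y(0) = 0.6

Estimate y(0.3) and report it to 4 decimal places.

1.2040

RK4: k1 = f(s_n, y_n); k2 = f(s_n + h/2, y_n + (h/2)·k1); k3 = f(s_n + h/2, y_n + (h/2)·k2); k4 = f(s_n + h, y_n + h·k3); y_{n+1} = y_n + (h/6)·(k1 + 2k2 + 2k3 + k4).
s=0.000000, y=0.600000:
  k1 = f(0.000000, 0.600000) = 1.404000
  k2 = f(0.150000, 0.810600) = 1.881804
  k3 = f(0.150000, 0.882271) = 2.049513
  k4 = f(0.300000, 1.214854) = 2.812758
  y ← 0.600000 + (0.3/6)·(k1 + 2k2 + 2k3 + k4) = 1.203970
y(0.3) ≈ 1.2040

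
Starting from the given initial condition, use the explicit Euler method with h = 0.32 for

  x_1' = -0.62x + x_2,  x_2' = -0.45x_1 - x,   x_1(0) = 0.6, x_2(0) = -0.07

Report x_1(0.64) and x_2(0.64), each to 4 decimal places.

Euler on (x_1,x_2): x_1_{n+1} = x_1_n + h·x_1', x_2_{n+1} = x_2_n + h·x_2'.
0.000000: (0.600000, -0.070000); f=(-0.070000, -0.270000) → (0.577600, -0.156400)
0.320000: (0.577600, -0.156400); f=(-0.354800, -0.579920) → (0.464064, -0.341974)
(x_1(0.64), x_2(0.64)) ≈ (0.4641, -0.3420)

0.4641, -0.3420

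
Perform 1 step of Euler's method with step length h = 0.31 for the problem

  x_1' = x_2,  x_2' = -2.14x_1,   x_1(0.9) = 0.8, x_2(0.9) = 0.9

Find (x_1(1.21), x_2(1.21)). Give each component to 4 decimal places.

1.0790, 0.3693

Euler on (x_1,x_2): x_1_{n+1} = x_1_n + h·x_1', x_2_{n+1} = x_2_n + h·x_2'.
0.900000: (0.800000, 0.900000); f=(0.900000, -1.712000) → (1.079000, 0.369280)
(x_1(1.21), x_2(1.21)) ≈ (1.0790, 0.3693)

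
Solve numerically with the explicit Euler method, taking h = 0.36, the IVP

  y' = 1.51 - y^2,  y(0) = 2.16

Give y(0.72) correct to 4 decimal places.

Euler: y_{n+1} = y_n + h·f(t_n, y_n).
t=0.000000, y=2.160000: f=-3.155600 → y ← 2.160000 + 0.36·(-3.155600) = 1.023984
t=0.360000, y=1.023984: f=0.461457 → y ← 1.023984 + 0.36·0.461457 = 1.190108
y(0.72) ≈ 1.1901

1.1901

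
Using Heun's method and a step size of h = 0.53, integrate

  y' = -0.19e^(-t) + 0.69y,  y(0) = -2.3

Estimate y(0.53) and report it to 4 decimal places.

Heun: k1 = f(t_n, y_n); k2 = f(t_n + h, y_n + h·k1); y_{n+1} = y_n + (h/2)·(k1 + k2).
t=0.000000, y=-2.300000:
  k1 = f(0.000000, -2.300000) = -1.777000
  k2 = f(0.530000, -3.241810) = -2.348684
  y ← -2.300000 + (0.53/2)·(-1.777000 + (-2.348684)) = -3.393306
y(0.53) ≈ -3.3933

-3.3933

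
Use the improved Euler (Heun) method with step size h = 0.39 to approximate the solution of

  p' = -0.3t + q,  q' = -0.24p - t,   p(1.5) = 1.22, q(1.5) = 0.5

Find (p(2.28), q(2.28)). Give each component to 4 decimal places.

0.5652, -1.1750

Heun on (p,q): k1 = f(t_n, state_n); k2 = f(t_n + h, state_n + h·k1); state_{n+1} = state_n + (h/2)·(k1 + k2).
1.500000: (1.220000, 0.500000)
  k1 = (0.050000, -1.792800)
  predictor → (1.239500, -0.199192)
  k2 = (-0.766192, -2.187480)
  → (1.080343, -0.276155)
1.890000: (1.080343, -0.276155)
  k1 = (-0.843155, -2.149282)
  predictor → (0.751512, -1.114375)
  k2 = (-1.798375, -2.460363)
  → (0.565244, -1.175035)
(p(2.28), q(2.28)) ≈ (0.5652, -1.1750)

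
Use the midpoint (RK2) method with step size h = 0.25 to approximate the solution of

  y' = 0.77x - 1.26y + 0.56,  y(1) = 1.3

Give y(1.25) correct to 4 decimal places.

1.2592

Midpoint: k1 = f(x_n, y_n); k2 = f(x_n + h/2, y_n + (h/2)·k1); y_{n+1} = y_n + h·k2.
x=1.000000, y=1.300000:
  k1 = f(1.000000, 1.300000) = -0.308000
  k2 = f(1.125000, 1.261500) = -0.163240
  y ← 1.300000 + 0.25·(-0.163240) = 1.259190
y(1.25) ≈ 1.2592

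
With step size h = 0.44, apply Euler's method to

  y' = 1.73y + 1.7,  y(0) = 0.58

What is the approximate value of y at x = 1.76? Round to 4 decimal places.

Euler: y_{n+1} = y_n + h·f(x_n, y_n).
x=0.000000, y=0.580000: f=2.703400 → y ← 0.580000 + 0.44·2.703400 = 1.769496
x=0.440000, y=1.769496: f=4.761228 → y ← 1.769496 + 0.44·4.761228 = 3.864436
x=0.880000, y=3.864436: f=8.385475 → y ← 3.864436 + 0.44·8.385475 = 7.554045
x=1.320000, y=7.554045: f=14.768498 → y ← 7.554045 + 0.44·14.768498 = 14.052185
y(1.76) ≈ 14.0522

14.0522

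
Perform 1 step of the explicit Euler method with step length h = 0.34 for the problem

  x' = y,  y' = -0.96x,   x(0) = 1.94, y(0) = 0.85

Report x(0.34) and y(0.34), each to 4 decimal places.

2.2290, 0.2168

Euler on (x,y): x_{n+1} = x_n + h·x', y_{n+1} = y_n + h·y'.
0.000000: (1.940000, 0.850000); f=(0.850000, -1.862400) → (2.229000, 0.216784)
(x(0.34), y(0.34)) ≈ (2.2290, 0.2168)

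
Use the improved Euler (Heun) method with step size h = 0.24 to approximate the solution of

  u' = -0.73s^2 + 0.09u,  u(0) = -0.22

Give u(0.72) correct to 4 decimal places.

Heun: k1 = f(s_n, u_n); k2 = f(s_n + h, u_n + h·k1); u_{n+1} = u_n + (h/2)·(k1 + k2).
s=0.000000, u=-0.220000:
  k1 = f(0.000000, -0.220000) = -0.019800
  k2 = f(0.240000, -0.224752) = -0.062276
  u ← -0.220000 + (0.24/2)·(-0.019800 + (-0.062276)) = -0.229849
s=0.240000, u=-0.229849:
  k1 = f(0.240000, -0.229849) = -0.062734
  k2 = f(0.480000, -0.244905) = -0.190233
  u ← -0.229849 + (0.24/2)·(-0.062734 + (-0.190233)) = -0.260205
s=0.480000, u=-0.260205:
  k1 = f(0.480000, -0.260205) = -0.191610
  k2 = f(0.720000, -0.306192) = -0.405989
  u ← -0.260205 + (0.24/2)·(-0.191610 + (-0.405989)) = -0.331917
u(0.72) ≈ -0.3319

-0.3319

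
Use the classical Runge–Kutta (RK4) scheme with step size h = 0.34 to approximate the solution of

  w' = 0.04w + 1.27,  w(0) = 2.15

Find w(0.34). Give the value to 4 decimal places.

2.6142

RK4: k1 = f(x_n, w_n); k2 = f(x_n + h/2, w_n + (h/2)·k1); k3 = f(x_n + h/2, w_n + (h/2)·k2); k4 = f(x_n + h, w_n + h·k3); w_{n+1} = w_n + (h/6)·(k1 + 2k2 + 2k3 + k4).
x=0.000000, w=2.150000:
  k1 = f(0.000000, 2.150000) = 1.356000
  k2 = f(0.170000, 2.380520) = 1.365221
  k3 = f(0.170000, 2.382088) = 1.365284
  k4 = f(0.340000, 2.614196) = 1.374568
  w ← 2.150000 + (0.34/6)·(k1 + 2k2 + 2k3 + k4) = 2.614189
w(0.34) ≈ 2.6142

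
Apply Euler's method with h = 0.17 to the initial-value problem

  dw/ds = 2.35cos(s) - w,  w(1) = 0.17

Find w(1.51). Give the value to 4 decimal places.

0.4667

Euler: w_{n+1} = w_n + h·f(s_n, w_n).
s=1.000000, w=0.170000: f=1.099710 → w ← 0.170000 + 0.17·1.099710 = 0.356951
s=1.170000, w=0.356951: f=0.559906 → w ← 0.356951 + 0.17·0.559906 = 0.452135
s=1.340000, w=0.452135: f=0.085434 → w ← 0.452135 + 0.17·0.085434 = 0.466659
w(1.51) ≈ 0.4667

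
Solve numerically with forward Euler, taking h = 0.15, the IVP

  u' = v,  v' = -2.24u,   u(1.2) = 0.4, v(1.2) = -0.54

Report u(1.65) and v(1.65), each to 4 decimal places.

Euler on (u,v): u_{n+1} = u_n + h·u', v_{n+1} = v_n + h·v'.
1.200000: (0.400000, -0.540000); f=(-0.540000, -0.896000) → (0.319000, -0.674400)
1.350000: (0.319000, -0.674400); f=(-0.674400, -0.714560) → (0.217840, -0.781584)
1.500000: (0.217840, -0.781584); f=(-0.781584, -0.487962) → (0.100602, -0.854778)
(u(1.65), v(1.65)) ≈ (0.1006, -0.8548)

0.1006, -0.8548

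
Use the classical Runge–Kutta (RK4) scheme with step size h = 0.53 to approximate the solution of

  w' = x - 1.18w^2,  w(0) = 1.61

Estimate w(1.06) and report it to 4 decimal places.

RK4: k1 = f(x_n, w_n); k2 = f(x_n + h/2, w_n + (h/2)·k1); k3 = f(x_n + h/2, w_n + (h/2)·k2); k4 = f(x_n + h, w_n + h·k3); w_{n+1} = w_n + (h/6)·(k1 + 2k2 + 2k3 + k4).
x=0.000000, w=1.610000:
  k1 = f(0.000000, 1.610000) = -3.058678
  k2 = f(0.265000, 0.799450) = -0.489163
  k3 = f(0.265000, 1.480372) = -2.320971
  k4 = f(0.530000, 0.379885) = 0.359711
  w ← 1.610000 + (0.53/6)·(k1 + 2k2 + 2k3 + k4) = 0.875134
x=0.530000, w=0.875134:
  k1 = f(0.530000, 0.875134) = -0.373715
  k2 = f(0.795000, 0.776100) = 0.084249
  k3 = f(0.795000, 0.897460) = -0.155413
  k4 = f(1.060000, 0.792765) = 0.318398
  w ← 0.875134 + (0.53/6)·(k1 + 2k2 + 2k3 + k4) = 0.857676
w(1.06) ≈ 0.8577

0.8577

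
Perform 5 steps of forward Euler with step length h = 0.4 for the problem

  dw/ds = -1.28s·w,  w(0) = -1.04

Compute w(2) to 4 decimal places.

Euler: w_{n+1} = w_n + h·f(s_n, w_n).
s=0.000000, w=-1.040000: f=0.000000 → w ← -1.040000 + 0.4·0.000000 = -1.040000
s=0.400000, w=-1.040000: f=0.532480 → w ← -1.040000 + 0.4·0.532480 = -0.827008
s=0.800000, w=-0.827008: f=0.846856 → w ← -0.827008 + 0.4·0.846856 = -0.488266
s=1.200000, w=-0.488266: f=0.749976 → w ← -0.488266 + 0.4·0.749976 = -0.188275
s=1.600000, w=-0.188275: f=0.385588 → w ← -0.188275 + 0.4·0.385588 = -0.034040
w(2) ≈ -0.0340

-0.0340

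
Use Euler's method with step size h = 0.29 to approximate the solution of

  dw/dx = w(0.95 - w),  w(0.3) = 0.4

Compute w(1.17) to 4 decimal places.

0.5938

Euler: w_{n+1} = w_n + h·f(x_n, w_n).
x=0.300000, w=0.400000: f=0.220000 → w ← 0.400000 + 0.29·0.220000 = 0.463800
x=0.590000, w=0.463800: f=0.225500 → w ← 0.463800 + 0.29·0.225500 = 0.529195
x=0.880000, w=0.529195: f=0.222688 → w ← 0.529195 + 0.29·0.222688 = 0.593774
w(1.17) ≈ 0.5938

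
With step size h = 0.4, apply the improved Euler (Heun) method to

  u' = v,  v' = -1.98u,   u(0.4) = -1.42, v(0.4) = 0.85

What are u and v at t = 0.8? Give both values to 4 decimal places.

Heun on (u,v): k1 = f(t_n, state_n); k2 = f(t_n + h, state_n + h·k1); state_{n+1} = state_n + (h/2)·(k1 + k2).
0.400000: (-1.420000, 0.850000)
  k1 = (0.850000, 2.811600)
  predictor → (-1.080000, 1.974640)
  k2 = (1.974640, 2.138400)
  → (-0.855072, 1.840000)
(u(0.8), v(0.8)) ≈ (-0.8551, 1.8400)

-0.8551, 1.8400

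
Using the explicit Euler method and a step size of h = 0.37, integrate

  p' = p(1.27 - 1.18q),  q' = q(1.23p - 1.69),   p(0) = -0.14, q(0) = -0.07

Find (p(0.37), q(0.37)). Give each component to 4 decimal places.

-0.2101, -0.0218

Euler on (p,q): p_{n+1} = p_n + h·p', q_{n+1} = q_n + h·q'.
0.000000: (-0.140000, -0.070000); f=(-0.189364, 0.130354) → (-0.210065, -0.021769)
(p(0.37), q(0.37)) ≈ (-0.2101, -0.0218)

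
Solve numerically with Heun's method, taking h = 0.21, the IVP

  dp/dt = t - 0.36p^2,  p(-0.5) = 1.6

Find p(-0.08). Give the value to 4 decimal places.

Heun: k1 = f(t_n, p_n); k2 = f(t_n + h, p_n + h·k1); p_{n+1} = p_n + (h/2)·(k1 + k2).
t=-0.500000, p=1.600000:
  k1 = f(-0.500000, 1.600000) = -1.421600
  k2 = f(-0.290000, 1.301464) = -0.899771
  p ← 1.600000 + (0.21/2)·(-1.421600 + (-0.899771)) = 1.356256
t=-0.290000, p=1.356256:
  k1 = f(-0.290000, 1.356256) = -0.952195
  k2 = f(-0.080000, 1.156295) = -0.561327
  p ← 1.356256 + (0.21/2)·(-0.952195 + (-0.561327)) = 1.197336
p(-0.08) ≈ 1.1973

1.1973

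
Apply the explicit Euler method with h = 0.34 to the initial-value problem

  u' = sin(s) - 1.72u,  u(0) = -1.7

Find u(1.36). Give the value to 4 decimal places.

0.3475

Euler: u_{n+1} = u_n + h·f(s_n, u_n).
s=0.000000, u=-1.700000: f=2.924000 → u ← -1.700000 + 0.34·2.924000 = -0.705840
s=0.340000, u=-0.705840: f=1.547532 → u ← -0.705840 + 0.34·1.547532 = -0.179679
s=0.680000, u=-0.179679: f=0.937841 → u ← -0.179679 + 0.34·0.937841 = 0.139187
s=1.020000, u=0.139187: f=0.612707 → u ← 0.139187 + 0.34·0.612707 = 0.347507
u(1.36) ≈ 0.3475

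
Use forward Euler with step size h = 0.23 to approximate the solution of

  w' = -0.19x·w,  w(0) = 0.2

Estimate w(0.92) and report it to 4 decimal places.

Euler: w_{n+1} = w_n + h·f(x_n, w_n).
x=0.000000, w=0.200000: f=0.000000 → w ← 0.200000 + 0.23·0.000000 = 0.200000
x=0.230000, w=0.200000: f=-0.008740 → w ← 0.200000 + 0.23·(-0.008740) = 0.197990
x=0.460000, w=0.197990: f=-0.017304 → w ← 0.197990 + 0.23·(-0.017304) = 0.194010
x=0.690000, w=0.194010: f=-0.025435 → w ← 0.194010 + 0.23·(-0.025435) = 0.188160
w(0.92) ≈ 0.1882

0.1882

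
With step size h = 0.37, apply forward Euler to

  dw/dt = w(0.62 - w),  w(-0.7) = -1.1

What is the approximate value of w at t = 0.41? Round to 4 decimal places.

-8.5015

Euler: w_{n+1} = w_n + h·f(t_n, w_n).
t=-0.700000, w=-1.100000: f=-1.892000 → w ← -1.100000 + 0.37·(-1.892000) = -1.800040
t=-0.330000, w=-1.800040: f=-4.356169 → w ← -1.800040 + 0.37·(-4.356169) = -3.411822
t=0.040000, w=-3.411822: f=-13.755862 → w ← -3.411822 + 0.37·(-13.755862) = -8.501492
w(0.41) ≈ -8.5015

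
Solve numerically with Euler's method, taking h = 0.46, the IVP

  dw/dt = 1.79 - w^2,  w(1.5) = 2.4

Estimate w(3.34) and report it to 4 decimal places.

1.3338

Euler: w_{n+1} = w_n + h·f(t_n, w_n).
t=1.500000, w=2.400000: f=-3.970000 → w ← 2.400000 + 0.46·(-3.970000) = 0.573800
t=1.960000, w=0.573800: f=1.460754 → w ← 0.573800 + 0.46·1.460754 = 1.245747
t=2.420000, w=1.245747: f=0.238115 → w ← 1.245747 + 0.46·0.238115 = 1.355280
t=2.880000, w=1.355280: f=-0.046783 → w ← 1.355280 + 0.46·(-0.046783) = 1.333759
w(3.34) ≈ 1.3338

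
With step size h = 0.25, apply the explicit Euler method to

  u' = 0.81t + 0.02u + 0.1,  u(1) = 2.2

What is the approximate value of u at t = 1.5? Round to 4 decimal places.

Euler: u_{n+1} = u_n + h·f(t_n, u_n).
t=1.000000, u=2.200000: f=0.954000 → u ← 2.200000 + 0.25·0.954000 = 2.438500
t=1.250000, u=2.438500: f=1.161270 → u ← 2.438500 + 0.25·1.161270 = 2.728818
u(1.5) ≈ 2.7288

2.7288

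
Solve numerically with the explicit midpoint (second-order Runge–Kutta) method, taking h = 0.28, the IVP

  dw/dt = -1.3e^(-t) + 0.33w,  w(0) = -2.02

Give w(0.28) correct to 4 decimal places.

Midpoint: k1 = f(t_n, w_n); k2 = f(t_n + h/2, w_n + (h/2)·k1); w_{n+1} = w_n + h·k2.
t=0.000000, w=-2.020000:
  k1 = f(0.000000, -2.020000) = -1.966600
  k2 = f(0.140000, -2.295324) = -1.887623
  w ← -2.020000 + 0.28·(-1.887623) = -2.548534
w(0.28) ≈ -2.5485

-2.5485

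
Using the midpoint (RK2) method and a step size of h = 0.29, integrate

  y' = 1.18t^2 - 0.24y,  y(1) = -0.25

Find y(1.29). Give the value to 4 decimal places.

0.2035

Midpoint: k1 = f(t_n, y_n); k2 = f(t_n + h/2, y_n + (h/2)·k1); y_{n+1} = y_n + h·k2.
t=1.000000, y=-0.250000:
  k1 = f(1.000000, -0.250000) = 1.240000
  k2 = f(1.145000, -0.070200) = 1.563857
  y ← -0.250000 + 0.29·1.563857 = 0.203519
y(1.29) ≈ 0.2035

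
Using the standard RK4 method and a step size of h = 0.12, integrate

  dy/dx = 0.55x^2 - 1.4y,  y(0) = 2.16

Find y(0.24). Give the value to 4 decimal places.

1.5459

RK4: k1 = f(x_n, y_n); k2 = f(x_n + h/2, y_n + (h/2)·k1); k3 = f(x_n + h/2, y_n + (h/2)·k2); k4 = f(x_n + h, y_n + h·k3); y_{n+1} = y_n + (h/6)·(k1 + 2k2 + 2k3 + k4).
x=0.000000, y=2.160000:
  k1 = f(0.000000, 2.160000) = -3.024000
  k2 = f(0.060000, 1.978560) = -2.768004
  k3 = f(0.060000, 1.993920) = -2.789508
  k4 = f(0.120000, 1.825259) = -2.547443
  y ← 2.160000 + (0.12/6)·(k1 + 2k2 + 2k3 + k4) = 1.826271
x=0.120000, y=1.826271:
  k1 = f(0.120000, 1.826271) = -2.548859
  k2 = f(0.180000, 1.673339) = -2.324855
  k3 = f(0.180000, 1.686779) = -2.343671
  k4 = f(0.240000, 1.545030) = -2.131362
  y ← 1.826271 + (0.12/6)·(k1 + 2k2 + 2k3 + k4) = 1.545925
y(0.24) ≈ 1.5459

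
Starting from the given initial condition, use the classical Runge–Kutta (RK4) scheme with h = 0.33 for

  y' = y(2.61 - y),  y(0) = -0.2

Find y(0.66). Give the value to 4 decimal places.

RK4: k1 = f(x_n, y_n); k2 = f(x_n + h/2, y_n + (h/2)·k1); k3 = f(x_n + h/2, y_n + (h/2)·k2); k4 = f(x_n + h, y_n + h·k3); y_{n+1} = y_n + (h/6)·(k1 + 2k2 + 2k3 + k4).
x=0.000000, y=-0.200000:
  k1 = f(0.000000, -0.200000) = -0.562000
  k2 = f(0.165000, -0.292730) = -0.849716
  k3 = f(0.165000, -0.340203) = -1.003668
  k4 = f(0.330000, -0.531211) = -1.668644
  y ← -0.200000 + (0.33/6)·(k1 + 2k2 + 2k3 + k4) = -0.526558
x=0.330000, y=-0.526558:
  k1 = f(0.330000, -0.526558) = -1.651579
  k2 = f(0.495000, -0.799068) = -2.724078
  k3 = f(0.495000, -0.976031) = -3.500076
  k4 = f(0.660000, -1.681583) = -7.216652
  y ← -0.526558 + (0.33/6)·(k1 + 2k2 + 2k3 + k4) = -1.698967
y(0.66) ≈ -1.6990

-1.6990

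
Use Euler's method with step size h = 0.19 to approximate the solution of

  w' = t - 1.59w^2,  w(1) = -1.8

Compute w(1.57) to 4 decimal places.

Euler: w_{n+1} = w_n + h·f(t_n, w_n).
t=1.000000, w=-1.800000: f=-4.151600 → w ← -1.800000 + 0.19·(-4.151600) = -2.588804
t=1.190000, w=-2.588804: f=-9.466031 → w ← -2.588804 + 0.19·(-9.466031) = -4.387350
t=1.380000, w=-4.387350: f=-29.225654 → w ← -4.387350 + 0.19·(-29.225654) = -9.940224
w(1.57) ≈ -9.9402

-9.9402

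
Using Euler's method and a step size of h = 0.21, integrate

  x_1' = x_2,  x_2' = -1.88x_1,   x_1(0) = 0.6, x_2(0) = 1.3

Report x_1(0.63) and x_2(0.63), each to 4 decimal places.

1.2471, 0.2857

Euler on (x_1,x_2): x_1_{n+1} = x_1_n + h·x_1', x_2_{n+1} = x_2_n + h·x_2'.
0.000000: (0.600000, 1.300000); f=(1.300000, -1.128000) → (0.873000, 1.063120)
0.210000: (0.873000, 1.063120); f=(1.063120, -1.641240) → (1.096255, 0.718460)
0.420000: (1.096255, 0.718460); f=(0.718460, -2.060960) → (1.247132, 0.285658)
(x_1(0.63), x_2(0.63)) ≈ (1.2471, 0.2857)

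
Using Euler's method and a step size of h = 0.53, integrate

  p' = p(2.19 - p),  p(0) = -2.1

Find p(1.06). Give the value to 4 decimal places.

-39.9034

Euler: p_{n+1} = p_n + h·f(x_n, p_n).
x=0.000000, p=-2.100000: f=-9.009000 → p ← -2.100000 + 0.53·(-9.009000) = -6.874770
x=0.530000, p=-6.874770: f=-62.318209 → p ← -6.874770 + 0.53·(-62.318209) = -39.903421
p(1.06) ≈ -39.9034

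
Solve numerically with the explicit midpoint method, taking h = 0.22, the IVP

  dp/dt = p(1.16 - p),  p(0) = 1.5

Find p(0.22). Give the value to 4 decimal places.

Midpoint: k1 = f(t_n, p_n); k2 = f(t_n + h/2, p_n + (h/2)·k1); p_{n+1} = p_n + h·k2.
t=0.000000, p=1.500000:
  k1 = f(0.000000, 1.500000) = -0.510000
  k2 = f(0.110000, 1.443900) = -0.409923
  p ← 1.500000 + 0.22·(-0.409923) = 1.409817
p(0.22) ≈ 1.4098

1.4098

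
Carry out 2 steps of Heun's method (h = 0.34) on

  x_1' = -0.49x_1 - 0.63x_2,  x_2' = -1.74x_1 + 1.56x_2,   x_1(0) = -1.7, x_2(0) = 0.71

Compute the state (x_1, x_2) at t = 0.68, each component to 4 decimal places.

-2.1861, 5.4056

Heun on (x_1,x_2): k1 = f(t_n, state_n); k2 = f(t_n + h, state_n + h·k1); state_{n+1} = state_n + (h/2)·(k1 + k2).
0.000000: (-1.700000, 0.710000)
  k1 = (0.385700, 4.065600)
  predictor → (-1.568862, 2.092304)
  k2 = (-0.549409, 5.993814)
  → (-1.727831, 2.420100)
0.340000: (-1.727831, 2.420100)
  k1 = (-0.678026, 6.781782)
  predictor → (-1.958359, 4.725906)
  k2 = (-2.017725, 10.779959)
  → (-2.186108, 5.405596)
(x_1(0.68), x_2(0.68)) ≈ (-2.1861, 5.4056)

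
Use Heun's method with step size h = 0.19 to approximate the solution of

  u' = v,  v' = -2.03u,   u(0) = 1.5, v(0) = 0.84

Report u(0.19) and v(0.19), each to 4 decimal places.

Heun on (u,v): k1 = f(s_n, state_n); k2 = f(s_n + h, state_n + h·k1); state_{n+1} = state_n + (h/2)·(k1 + k2).
0.000000: (1.500000, 0.840000)
  k1 = (0.840000, -3.045000)
  predictor → (1.659600, 0.261450)
  k2 = (0.261450, -3.368988)
  → (1.604638, 0.230671)
(u(0.19), v(0.19)) ≈ (1.6046, 0.2307)

1.6046, 0.2307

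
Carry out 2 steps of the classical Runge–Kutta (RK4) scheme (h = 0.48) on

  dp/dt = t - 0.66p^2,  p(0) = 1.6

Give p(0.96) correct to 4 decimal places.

RK4: k1 = f(t_n, p_n); k2 = f(t_n + h/2, p_n + (h/2)·k1); k3 = f(t_n + h/2, p_n + (h/2)·k2); k4 = f(t_n + h, p_n + h·k3); p_{n+1} = p_n + (h/6)·(k1 + 2k2 + 2k3 + k4).
t=0.000000, p=1.600000:
  k1 = f(0.000000, 1.600000) = -1.689600
  k2 = f(0.240000, 1.194496) = -0.701702
  k3 = f(0.240000, 1.431592) = -1.112640
  k4 = f(0.480000, 1.065933) = -0.269900
  p ← 1.600000 + (0.48/6)·(k1 + 2k2 + 2k3 + k4) = 1.152945
t=0.480000, p=1.152945:
  k1 = f(0.480000, 1.152945) = -0.397327
  k2 = f(0.720000, 1.057587) = -0.018203
  k3 = f(0.720000, 1.148576) = -0.150690
  k4 = f(0.960000, 1.080614) = 0.189301
  p ← 1.152945 + (0.48/6)·(k1 + 2k2 + 2k3 + k4) = 1.109280
p(0.96) ≈ 1.1093

1.1093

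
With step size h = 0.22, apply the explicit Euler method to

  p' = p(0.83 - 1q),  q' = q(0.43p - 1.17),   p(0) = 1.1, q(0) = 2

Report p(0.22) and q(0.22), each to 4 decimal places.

Euler on (p,q): p_{n+1} = p_n + h·p', q_{n+1} = q_n + h·q'.
0.000000: (1.100000, 2.000000); f=(-1.287000, -1.394000) → (0.816860, 1.693320)
(p(0.22), q(0.22)) ≈ (0.8169, 1.6933)

0.8169, 1.6933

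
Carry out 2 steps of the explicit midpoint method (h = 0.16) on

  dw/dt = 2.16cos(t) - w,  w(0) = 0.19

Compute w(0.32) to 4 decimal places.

Midpoint: k1 = f(t_n, w_n); k2 = f(t_n + h/2, w_n + (h/2)·k1); w_{n+1} = w_n + h·k2.
t=0.000000, w=0.190000:
  k1 = f(0.000000, 0.190000) = 1.970000
  k2 = f(0.080000, 0.347600) = 1.805492
  w ← 0.190000 + 0.16·1.805492 = 0.478879
t=0.160000, w=0.478879:
  k1 = f(0.160000, 0.478879) = 1.653532
  k2 = f(0.240000, 0.611161) = 1.486929
  w ← 0.478879 + 0.16·1.486929 = 0.716787
w(0.32) ≈ 0.7168

0.7168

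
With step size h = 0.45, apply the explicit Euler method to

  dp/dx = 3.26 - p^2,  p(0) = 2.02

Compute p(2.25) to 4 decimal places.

1.7837

Euler: p_{n+1} = p_n + h·f(x_n, p_n).
x=0.000000, p=2.020000: f=-0.820400 → p ← 2.020000 + 0.45·(-0.820400) = 1.650820
x=0.450000, p=1.650820: f=0.534793 → p ← 1.650820 + 0.45·0.534793 = 1.891477
x=0.900000, p=1.891477: f=-0.317685 → p ← 1.891477 + 0.45·(-0.317685) = 1.748519
x=1.350000, p=1.748519: f=0.202683 → p ← 1.748519 + 0.45·0.202683 = 1.839726
x=1.800000, p=1.839726: f=-0.124591 → p ← 1.839726 + 0.45·(-0.124591) = 1.783660
p(2.25) ≈ 1.7837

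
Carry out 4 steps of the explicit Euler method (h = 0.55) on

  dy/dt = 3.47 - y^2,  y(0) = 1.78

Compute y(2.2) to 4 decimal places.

1.7629

Euler: y_{n+1} = y_n + h·f(t_n, y_n).
t=0.000000, y=1.780000: f=0.301600 → y ← 1.780000 + 0.55·0.301600 = 1.945880
t=0.550000, y=1.945880: f=-0.316449 → y ← 1.945880 + 0.55·(-0.316449) = 1.771833
t=1.100000, y=1.771833: f=0.330608 → y ← 1.771833 + 0.55·0.330608 = 1.953667
t=1.650000, y=1.953667: f=-0.346816 → y ← 1.953667 + 0.55·(-0.346816) = 1.762919
y(2.2) ≈ 1.7629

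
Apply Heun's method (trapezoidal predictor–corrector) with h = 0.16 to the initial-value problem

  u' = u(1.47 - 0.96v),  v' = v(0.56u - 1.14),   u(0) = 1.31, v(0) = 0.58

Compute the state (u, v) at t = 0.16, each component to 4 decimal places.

1.5197, 0.5482

Heun on (u,v): k1 = f(t_n, state_n); k2 = f(t_n + h, state_n + h·k1); state_{n+1} = state_n + (h/2)·(k1 + k2).
0.000000: (1.310000, 0.580000)
  k1 = (1.196292, -0.235712)
  predictor → (1.501407, 0.542286)
  k2 = (1.425444, -0.162259)
  → (1.519739, 0.548162)
(u(0.16), v(0.16)) ≈ (1.5197, 0.5482)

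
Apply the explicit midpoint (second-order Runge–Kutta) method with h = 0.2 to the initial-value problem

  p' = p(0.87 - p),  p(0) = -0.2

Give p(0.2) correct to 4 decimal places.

-0.2483

Midpoint: k1 = f(x_n, p_n); k2 = f(x_n + h/2, p_n + (h/2)·k1); p_{n+1} = p_n + h·k2.
x=0.000000, p=-0.200000:
  k1 = f(0.000000, -0.200000) = -0.214000
  k2 = f(0.100000, -0.221400) = -0.241636
  p ← -0.200000 + 0.2·(-0.241636) = -0.248327
p(0.2) ≈ -0.2483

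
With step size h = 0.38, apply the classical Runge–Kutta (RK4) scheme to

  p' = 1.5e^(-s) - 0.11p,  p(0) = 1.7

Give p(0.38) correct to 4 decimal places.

RK4: k1 = f(s_n, p_n); k2 = f(s_n + h/2, p_n + (h/2)·k1); k3 = f(s_n + h/2, p_n + (h/2)·k2); k4 = f(s_n + h, p_n + h·k3); p_{n+1} = p_n + (h/6)·(k1 + 2k2 + 2k3 + k4).
s=0.000000, p=1.700000:
  k1 = f(0.000000, 1.700000) = 1.313000
  k2 = f(0.190000, 1.949470) = 1.025997
  k3 = f(0.190000, 1.894939) = 1.031995
  k4 = f(0.380000, 2.092158) = 0.795655
  p ← 1.700000 + (0.38/6)·(k1 + 2k2 + 2k3 + k4) = 2.094227
p(0.38) ≈ 2.0942

2.0942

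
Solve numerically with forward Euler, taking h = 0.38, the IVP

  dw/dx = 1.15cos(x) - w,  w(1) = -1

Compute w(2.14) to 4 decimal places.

-0.1784

Euler: w_{n+1} = w_n + h·f(x_n, w_n).
x=1.000000, w=-1.000000: f=1.621348 → w ← -1.000000 + 0.38·1.621348 = -0.383888
x=1.380000, w=-0.383888: f=0.601975 → w ← -0.383888 + 0.38·0.601975 = -0.155137
x=1.760000, w=-0.155137: f=-0.061151 → w ← -0.155137 + 0.38·(-0.061151) = -0.178375
w(2.14) ≈ -0.1784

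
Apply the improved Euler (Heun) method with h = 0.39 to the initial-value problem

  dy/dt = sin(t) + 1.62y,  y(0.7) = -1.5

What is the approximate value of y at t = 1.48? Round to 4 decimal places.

Heun: k1 = f(t_n, y_n); k2 = f(t_n + h, y_n + h·k1); y_{n+1} = y_n + (h/2)·(k1 + k2).
t=0.700000, y=-1.500000:
  k1 = f(0.700000, -1.500000) = -1.785782
  k2 = f(1.090000, -2.196455) = -2.671630
  y ← -1.500000 + (0.39/2)·(-1.785782 + (-2.671630)) = -2.369195
t=1.090000, y=-2.369195:
  k1 = f(1.090000, -2.369195) = -2.951470
  k2 = f(1.480000, -3.520269) = -4.706954
  y ← -2.369195 + (0.39/2)·(-2.951470 + (-4.706954)) = -3.862588
y(1.48) ≈ -3.8626

-3.8626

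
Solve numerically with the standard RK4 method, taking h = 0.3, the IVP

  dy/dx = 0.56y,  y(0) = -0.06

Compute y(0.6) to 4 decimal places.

RK4: k1 = f(x_n, y_n); k2 = f(x_n + h/2, y_n + (h/2)·k1); k3 = f(x_n + h/2, y_n + (h/2)·k2); k4 = f(x_n + h, y_n + h·k3); y_{n+1} = y_n + (h/6)·(k1 + 2k2 + 2k3 + k4).
x=0.000000, y=-0.060000:
  k1 = f(0.000000, -0.060000) = -0.033600
  k2 = f(0.150000, -0.065040) = -0.036422
  k3 = f(0.150000, -0.065463) = -0.036659
  k4 = f(0.300000, -0.070998) = -0.039759
  y ← -0.060000 + (0.3/6)·(k1 + 2k2 + 2k3 + k4) = -0.070976
x=0.300000, y=-0.070976:
  k1 = f(0.300000, -0.070976) = -0.039747
  k2 = f(0.450000, -0.076938) = -0.043085
  k3 = f(0.450000, -0.077439) = -0.043366
  k4 = f(0.600000, -0.083986) = -0.047032
  y ← -0.070976 + (0.3/6)·(k1 + 2k2 + 2k3 + k4) = -0.083960
y(0.6) ≈ -0.0840

-0.0840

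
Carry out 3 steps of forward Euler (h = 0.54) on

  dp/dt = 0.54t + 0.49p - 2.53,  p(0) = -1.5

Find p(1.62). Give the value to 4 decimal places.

-7.7982

Euler: p_{n+1} = p_n + h·f(t_n, p_n).
t=0.000000, p=-1.500000: f=-3.265000 → p ← -1.500000 + 0.54·(-3.265000) = -3.263100
t=0.540000, p=-3.263100: f=-3.837319 → p ← -3.263100 + 0.54·(-3.837319) = -5.335252
t=1.080000, p=-5.335252: f=-4.561074 → p ← -5.335252 + 0.54·(-4.561074) = -7.798232
p(1.62) ≈ -7.7982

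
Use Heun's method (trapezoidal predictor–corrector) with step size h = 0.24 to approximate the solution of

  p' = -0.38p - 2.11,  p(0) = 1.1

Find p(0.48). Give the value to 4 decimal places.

-0.0077

Heun: k1 = f(x_n, p_n); k2 = f(x_n + h, p_n + h·k1); p_{n+1} = p_n + (h/2)·(k1 + k2).
x=0.000000, p=1.100000:
  k1 = f(0.000000, 1.100000) = -2.528000
  k2 = f(0.240000, 0.493280) = -2.297446
  p ← 1.100000 + (0.24/2)·(-2.528000 + (-2.297446)) = 0.520946
x=0.240000, p=0.520946:
  k1 = f(0.240000, 0.520946) = -2.307960
  k2 = f(0.480000, -0.032964) = -2.097474
  p ← 0.520946 + (0.24/2)·(-2.307960 + (-2.097474)) = -0.007706
p(0.48) ≈ -0.0077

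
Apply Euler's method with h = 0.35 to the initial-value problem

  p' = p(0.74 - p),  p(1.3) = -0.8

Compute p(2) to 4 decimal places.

-2.0806

Euler: p_{n+1} = p_n + h·f(t_n, p_n).
t=1.300000, p=-0.800000: f=-1.232000 → p ← -0.800000 + 0.35·(-1.232000) = -1.231200
t=1.650000, p=-1.231200: f=-2.426941 → p ← -1.231200 + 0.35·(-2.426941) = -2.080630
p(2) ≈ -2.0806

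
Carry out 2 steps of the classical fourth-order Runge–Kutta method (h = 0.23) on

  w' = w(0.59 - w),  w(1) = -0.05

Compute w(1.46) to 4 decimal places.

RK4: k1 = f(s_n, w_n); k2 = f(s_n + h/2, w_n + (h/2)·k1); k3 = f(s_n + h/2, w_n + (h/2)·k2); k4 = f(s_n + h, w_n + h·k3); w_{n+1} = w_n + (h/6)·(k1 + 2k2 + 2k3 + k4).
s=1.000000, w=-0.050000:
  k1 = f(1.000000, -0.050000) = -0.032000
  k2 = f(1.115000, -0.053680) = -0.034553
  k3 = f(1.115000, -0.053974) = -0.034758
  k4 = f(1.230000, -0.057994) = -0.037580
  w ← -0.050000 + (0.23/6)·(k1 + 2k2 + 2k3 + k4) = -0.057981
s=1.230000, w=-0.057981:
  k1 = f(1.230000, -0.057981) = -0.037571
  k2 = f(1.345000, -0.062302) = -0.040639
  k3 = f(1.345000, -0.062655) = -0.040892
  k4 = f(1.460000, -0.067386) = -0.044299
  w ← -0.057981 + (0.23/6)·(k1 + 2k2 + 2k3 + k4) = -0.067370
w(1.46) ≈ -0.0674

-0.0674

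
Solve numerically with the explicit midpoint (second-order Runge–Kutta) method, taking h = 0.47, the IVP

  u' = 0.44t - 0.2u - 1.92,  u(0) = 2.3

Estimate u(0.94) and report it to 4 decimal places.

Midpoint: k1 = f(t_n, u_n); k2 = f(t_n + h/2, u_n + (h/2)·k1); u_{n+1} = u_n + h·k2.
t=0.000000, u=2.300000:
  k1 = f(0.000000, 2.300000) = -2.380000
  k2 = f(0.235000, 1.740700) = -2.164740
  u ← 2.300000 + 0.47·(-2.164740) = 1.282572
t=0.470000, u=1.282572:
  k1 = f(0.470000, 1.282572) = -1.969714
  k2 = f(0.705000, 0.819689) = -1.773738
  u ← 1.282572 + 0.47·(-1.773738) = 0.448915
u(0.94) ≈ 0.4489

0.4489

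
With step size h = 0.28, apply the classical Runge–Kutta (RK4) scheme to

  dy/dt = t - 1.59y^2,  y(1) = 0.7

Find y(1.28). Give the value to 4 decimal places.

RK4: k1 = f(t_n, y_n); k2 = f(t_n + h/2, y_n + (h/2)·k1); k3 = f(t_n + h/2, y_n + (h/2)·k2); k4 = f(t_n + h, y_n + h·k3); y_{n+1} = y_n + (h/6)·(k1 + 2k2 + 2k3 + k4).
t=1.000000, y=0.700000:
  k1 = f(1.000000, 0.700000) = 0.220900
  k2 = f(1.140000, 0.730926) = 0.290538
  k3 = f(1.140000, 0.740675) = 0.267726
  k4 = f(1.280000, 0.774963) = 0.325097
  y ← 0.700000 + (0.28/6)·(k1 + 2k2 + 2k3 + k4) = 0.777584
y(1.28) ≈ 0.7776

0.7776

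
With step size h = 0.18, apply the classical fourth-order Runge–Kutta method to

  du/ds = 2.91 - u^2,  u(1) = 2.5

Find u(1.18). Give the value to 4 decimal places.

RK4: k1 = f(s_n, u_n); k2 = f(s_n + h/2, u_n + (h/2)·k1); k3 = f(s_n + h/2, u_n + (h/2)·k2); k4 = f(s_n + h, u_n + h·k3); u_{n+1} = u_n + (h/6)·(k1 + 2k2 + 2k3 + k4).
s=1.000000, u=2.500000:
  k1 = f(1.000000, 2.500000) = -3.340000
  k2 = f(1.090000, 2.199400) = -1.927360
  k3 = f(1.090000, 2.326538) = -2.502777
  k4 = f(1.180000, 2.049500) = -1.290451
  u ← 2.500000 + (0.18/6)·(k1 + 2k2 + 2k3 + k4) = 2.095278
u(1.18) ≈ 2.0953

2.0953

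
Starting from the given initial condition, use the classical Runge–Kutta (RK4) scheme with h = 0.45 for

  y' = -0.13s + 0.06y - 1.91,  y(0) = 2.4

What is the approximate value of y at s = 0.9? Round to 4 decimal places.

RK4: k1 = f(s_n, y_n); k2 = f(s_n + h/2, y_n + (h/2)·k1); k3 = f(s_n + h/2, y_n + (h/2)·k2); k4 = f(s_n + h, y_n + h·k3); y_{n+1} = y_n + (h/6)·(k1 + 2k2 + 2k3 + k4).
s=0.000000, y=2.400000:
  k1 = f(0.000000, 2.400000) = -1.766000
  k2 = f(0.225000, 2.002650) = -1.819091
  k3 = f(0.225000, 1.990705) = -1.819808
  k4 = f(0.450000, 1.581087) = -1.873635
  y ← 2.400000 + (0.45/6)·(k1 + 2k2 + 2k3 + k4) = 1.581193
s=0.450000, y=1.581193:
  k1 = f(0.450000, 1.581193) = -1.873628
  k2 = f(0.675000, 1.159626) = -1.928172
  k3 = f(0.675000, 1.147354) = -1.928909
  k4 = f(0.900000, 0.713184) = -1.984209
  y ← 1.581193 + (0.45/6)·(k1 + 2k2 + 2k3 + k4) = 0.713293
y(0.9) ≈ 0.7133

0.7133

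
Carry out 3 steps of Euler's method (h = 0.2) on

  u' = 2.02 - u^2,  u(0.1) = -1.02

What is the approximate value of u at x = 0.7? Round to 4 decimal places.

-0.2137

Euler: u_{n+1} = u_n + h·f(x_n, u_n).
x=0.100000, u=-1.020000: f=0.979600 → u ← -1.020000 + 0.2·0.979600 = -0.824080
x=0.300000, u=-0.824080: f=1.340892 → u ← -0.824080 + 0.2·1.340892 = -0.555902
x=0.500000, u=-0.555902: f=1.710973 → u ← -0.555902 + 0.2·1.710973 = -0.213707
u(0.7) ≈ -0.2137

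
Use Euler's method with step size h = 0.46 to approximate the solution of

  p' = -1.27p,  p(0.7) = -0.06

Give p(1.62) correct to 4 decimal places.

Euler: p_{n+1} = p_n + h·f(t_n, p_n).
t=0.700000, p=-0.060000: f=0.076200 → p ← -0.060000 + 0.46·0.076200 = -0.024948
t=1.160000, p=-0.024948: f=0.031684 → p ← -0.024948 + 0.46·0.031684 = -0.010373
p(1.62) ≈ -0.0104

-0.0104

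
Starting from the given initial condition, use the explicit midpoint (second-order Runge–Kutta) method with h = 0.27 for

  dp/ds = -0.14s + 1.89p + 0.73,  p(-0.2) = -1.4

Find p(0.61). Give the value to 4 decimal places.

Midpoint: k1 = f(s_n, p_n); k2 = f(s_n + h/2, p_n + (h/2)·k1); p_{n+1} = p_n + h·k2.
s=-0.200000, p=-1.400000:
  k1 = f(-0.200000, -1.400000) = -1.888000
  k2 = f(-0.065000, -1.654880) = -2.388623
  p ← -1.400000 + 0.27·(-2.388623) = -2.044928
s=0.070000, p=-2.044928:
  k1 = f(0.070000, -2.044928) = -3.144714
  k2 = f(0.205000, -2.469465) = -3.965988
  p ← -2.044928 + 0.27·(-3.965988) = -3.115745
s=0.340000, p=-3.115745:
  k1 = f(0.340000, -3.115745) = -5.206358
  k2 = f(0.475000, -3.818603) = -6.553661
  p ← -3.115745 + 0.27·(-6.553661) = -4.885233
p(0.61) ≈ -4.8852

-4.8852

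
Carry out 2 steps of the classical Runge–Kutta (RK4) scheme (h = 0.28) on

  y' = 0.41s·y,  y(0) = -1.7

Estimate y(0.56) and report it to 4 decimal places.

-1.8129

RK4: k1 = f(s_n, y_n); k2 = f(s_n + h/2, y_n + (h/2)·k1); k3 = f(s_n + h/2, y_n + (h/2)·k2); k4 = f(s_n + h, y_n + h·k3); y_{n+1} = y_n + (h/6)·(k1 + 2k2 + 2k3 + k4).
s=0.000000, y=-1.700000:
  k1 = f(0.000000, -1.700000) = 0.000000
  k2 = f(0.140000, -1.700000) = -0.097580
  k3 = f(0.140000, -1.713661) = -0.098364
  k4 = f(0.280000, -1.727542) = -0.198322
  y ← -1.700000 + (0.28/6)·(k1 + 2k2 + 2k3 + k4) = -1.727543
s=0.280000, y=-1.727543:
  k1 = f(0.280000, -1.727543) = -0.198322
  k2 = f(0.420000, -1.755308) = -0.302264
  k3 = f(0.420000, -1.769860) = -0.304770
  k4 = f(0.560000, -1.812879) = -0.416237
  y ← -1.727543 + (0.28/6)·(k1 + 2k2 + 2k3 + k4) = -1.812879
y(0.56) ≈ -1.8129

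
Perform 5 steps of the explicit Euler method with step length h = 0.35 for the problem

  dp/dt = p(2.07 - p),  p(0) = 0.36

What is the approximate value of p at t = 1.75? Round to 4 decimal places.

Euler: p_{n+1} = p_n + h·f(t_n, p_n).
t=0.000000, p=0.360000: f=0.615600 → p ← 0.360000 + 0.35·0.615600 = 0.575460
t=0.350000, p=0.575460: f=0.860048 → p ← 0.575460 + 0.35·0.860048 = 0.876477
t=0.700000, p=0.876477: f=1.046095 → p ← 0.876477 + 0.35·1.046095 = 1.242610
t=1.050000, p=1.242610: f=1.028123 → p ← 1.242610 + 0.35·1.028123 = 1.602453
t=1.400000, p=1.602453: f=0.749222 → p ← 1.602453 + 0.35·0.749222 = 1.864681
p(1.75) ≈ 1.8647

1.8647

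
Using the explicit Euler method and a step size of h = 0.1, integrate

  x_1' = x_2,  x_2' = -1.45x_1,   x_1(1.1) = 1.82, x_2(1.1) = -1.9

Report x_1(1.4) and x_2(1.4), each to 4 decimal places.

Euler on (x_1,x_2): x_1_{n+1} = x_1_n + h·x_1', x_2_{n+1} = x_2_n + h·x_2'.
1.100000: (1.820000, -1.900000); f=(-1.900000, -2.639000) → (1.630000, -2.163900)
1.200000: (1.630000, -2.163900); f=(-2.163900, -2.363500) → (1.413610, -2.400250)
1.300000: (1.413610, -2.400250); f=(-2.400250, -2.049735) → (1.173585, -2.605223)
(x_1(1.4), x_2(1.4)) ≈ (1.1736, -2.6052)

1.1736, -2.6052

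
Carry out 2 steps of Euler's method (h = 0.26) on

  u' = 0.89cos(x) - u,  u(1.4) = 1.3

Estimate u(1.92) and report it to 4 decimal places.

0.7204

Euler: u_{n+1} = u_n + h·f(x_n, u_n).
x=1.400000, u=1.300000: f=-1.148729 → u ← 1.300000 + 0.26·(-1.148729) = 1.001330
x=1.660000, u=1.001330: f=-1.080616 → u ← 1.001330 + 0.26·(-1.080616) = 0.720370
u(1.92) ≈ 0.7204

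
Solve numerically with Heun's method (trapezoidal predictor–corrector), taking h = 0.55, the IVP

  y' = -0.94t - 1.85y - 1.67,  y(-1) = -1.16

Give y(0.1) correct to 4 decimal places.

Heun: k1 = f(t_n, y_n); k2 = f(t_n + h, y_n + h·k1); y_{n+1} = y_n + (h/2)·(k1 + k2).
t=-1.000000, y=-1.160000:
  k1 = f(-1.000000, -1.160000) = 1.416000
  k2 = f(-0.450000, -0.381200) = -0.541780
  y ← -1.160000 + (0.55/2)·(1.416000 + (-0.541780)) = -0.919589
t=-0.450000, y=-0.919589:
  k1 = f(-0.450000, -0.919589) = 0.454241
  k2 = f(0.100000, -0.669757) = -0.524949
  y ← -0.919589 + (0.55/2)·(0.454241 + (-0.524949)) = -0.939034
y(0.1) ≈ -0.9390

-0.9390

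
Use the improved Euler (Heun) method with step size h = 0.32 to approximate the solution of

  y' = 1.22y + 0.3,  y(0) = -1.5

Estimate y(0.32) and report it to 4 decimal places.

-2.0852

Heun: k1 = f(s_n, y_n); k2 = f(s_n + h, y_n + h·k1); y_{n+1} = y_n + (h/2)·(k1 + k2).
s=0.000000, y=-1.500000:
  k1 = f(0.000000, -1.500000) = -1.530000
  k2 = f(0.320000, -1.989600) = -2.127312
  y ← -1.500000 + (0.32/2)·(-1.530000 + (-2.127312)) = -2.085170
y(0.32) ≈ -2.0852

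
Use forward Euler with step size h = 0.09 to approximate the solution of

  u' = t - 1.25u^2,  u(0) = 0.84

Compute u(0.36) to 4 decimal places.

Euler: u_{n+1} = u_n + h·f(t_n, u_n).
t=0.000000, u=0.840000: f=-0.882000 → u ← 0.840000 + 0.09·(-0.882000) = 0.760620
t=0.090000, u=0.760620: f=-0.633178 → u ← 0.760620 + 0.09·(-0.633178) = 0.703634
t=0.180000, u=0.703634: f=-0.438876 → u ← 0.703634 + 0.09·(-0.438876) = 0.664135
t=0.270000, u=0.664135: f=-0.281344 → u ← 0.664135 + 0.09·(-0.281344) = 0.638814
u(0.36) ≈ 0.6388

0.6388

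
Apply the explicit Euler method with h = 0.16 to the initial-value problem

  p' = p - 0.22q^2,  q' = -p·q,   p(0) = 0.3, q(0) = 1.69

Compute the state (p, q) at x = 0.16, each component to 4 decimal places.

Euler on (p,q): p_{n+1} = p_n + h·p', q_{n+1} = q_n + h·q'.
0.000000: (0.300000, 1.690000); f=(-0.328342, -0.507000) → (0.247465, 1.608880)
(p(0.16), q(0.16)) ≈ (0.2475, 1.6089)

0.2475, 1.6089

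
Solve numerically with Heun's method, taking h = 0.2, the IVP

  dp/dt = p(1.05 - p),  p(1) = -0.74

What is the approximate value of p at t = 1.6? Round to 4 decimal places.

-3.1566

Heun: k1 = f(t_n, p_n); k2 = f(t_n + h, p_n + h·k1); p_{n+1} = p_n + (h/2)·(k1 + k2).
t=1.000000, p=-0.740000:
  k1 = f(1.000000, -0.740000) = -1.324600
  k2 = f(1.200000, -1.004920) = -2.065030
  p ← -0.740000 + (0.2/2)·(-1.324600 + (-2.065030)) = -1.078963
t=1.200000, p=-1.078963:
  k1 = f(1.200000, -1.078963) = -2.297072
  k2 = f(1.400000, -1.538377) = -3.981902
  p ← -1.078963 + (0.2/2)·(-2.297072 + (-3.981902)) = -1.706860
t=1.400000, p=-1.706860:
  k1 = f(1.400000, -1.706860) = -4.705576
  k2 = f(1.600000, -2.647976) = -9.792149
  p ← -1.706860 + (0.2/2)·(-4.705576 + (-9.792149)) = -3.156633
p(1.6) ≈ -3.1566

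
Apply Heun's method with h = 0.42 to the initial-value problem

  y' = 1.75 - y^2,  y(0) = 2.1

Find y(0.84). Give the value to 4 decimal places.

Heun: k1 = f(t_n, y_n); k2 = f(t_n + h, y_n + h·k1); y_{n+1} = y_n + (h/2)·(k1 + k2).
t=0.000000, y=2.100000:
  k1 = f(0.000000, 2.100000) = -2.660000
  k2 = f(0.420000, 0.982800) = 0.784104
  y ← 2.100000 + (0.42/2)·(-2.660000 + 0.784104) = 1.706062
t=0.420000, y=1.706062:
  k1 = f(0.420000, 1.706062) = -1.160647
  k2 = f(0.840000, 1.218590) = 0.265038
  y ← 1.706062 + (0.42/2)·(-1.160647 + 0.265038) = 1.517984
y(0.84) ≈ 1.5180

1.5180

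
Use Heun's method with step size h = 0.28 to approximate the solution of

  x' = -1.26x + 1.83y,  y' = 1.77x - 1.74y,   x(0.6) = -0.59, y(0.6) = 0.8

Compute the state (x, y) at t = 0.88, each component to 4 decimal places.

-0.2557, 0.4372

Heun on (x,y): k1 = f(t_n, state_n); k2 = f(t_n + h, state_n + h·k1); state_{n+1} = state_n + (h/2)·(k1 + k2).
0.600000: (-0.590000, 0.800000)
  k1 = (2.207400, -2.436300)
  predictor → (0.028072, 0.117836)
  k2 = (0.180269, -0.155347)
  → (-0.255726, 0.437169)
(x(0.88), y(0.88)) ≈ (-0.2557, 0.4372)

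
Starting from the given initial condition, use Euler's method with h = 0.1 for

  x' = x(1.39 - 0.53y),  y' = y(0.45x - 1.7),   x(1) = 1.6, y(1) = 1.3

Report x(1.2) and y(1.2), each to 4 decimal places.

Euler on (x,y): x_{n+1} = x_n + h·x', y_{n+1} = y_n + h·y'.
1.000000: (1.600000, 1.300000); f=(1.121600, -1.274000) → (1.712160, 1.172600)
1.100000: (1.712160, 1.172600); f=(1.315833, -1.089965) → (1.843743, 1.063604)
(x(1.2), y(1.2)) ≈ (1.8437, 1.0636)

1.8437, 1.0636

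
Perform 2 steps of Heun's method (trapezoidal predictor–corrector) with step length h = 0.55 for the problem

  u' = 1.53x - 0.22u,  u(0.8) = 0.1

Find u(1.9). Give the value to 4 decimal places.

Heun: k1 = f(x_n, u_n); k2 = f(x_n + h, u_n + h·k1); u_{n+1} = u_n + (h/2)·(k1 + k2).
x=0.800000, u=0.100000:
  k1 = f(0.800000, 0.100000) = 1.202000
  k2 = f(1.350000, 0.761100) = 1.898058
  u ← 0.100000 + (0.55/2)·(1.202000 + 1.898058) = 0.952516
x=1.350000, u=0.952516:
  k1 = f(1.350000, 0.952516) = 1.855946
  k2 = f(1.900000, 1.973287) = 2.472877
  u ← 0.952516 + (0.55/2)·(1.855946 + 2.472877) = 2.142942
u(1.9) ≈ 2.1429

2.1429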